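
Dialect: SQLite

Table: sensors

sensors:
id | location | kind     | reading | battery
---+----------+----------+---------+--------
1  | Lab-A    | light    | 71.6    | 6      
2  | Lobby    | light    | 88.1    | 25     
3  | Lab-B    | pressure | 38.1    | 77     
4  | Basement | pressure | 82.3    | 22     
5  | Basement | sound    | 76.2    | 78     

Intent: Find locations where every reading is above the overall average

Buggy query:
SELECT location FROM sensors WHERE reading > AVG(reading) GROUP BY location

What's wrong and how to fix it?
Bug: AVG() is an aggregate; it can't sit directly in WHERE

Fix: Compute the overall average in a scalar subquery and compare each group's MIN against it in HAVING

Corrected query:
SELECT location FROM sensors GROUP BY location HAVING MIN(reading) > (SELECT AVG(reading) FROM sensors)

Result:
location
--------
Basement
Lab-A   
Lobby   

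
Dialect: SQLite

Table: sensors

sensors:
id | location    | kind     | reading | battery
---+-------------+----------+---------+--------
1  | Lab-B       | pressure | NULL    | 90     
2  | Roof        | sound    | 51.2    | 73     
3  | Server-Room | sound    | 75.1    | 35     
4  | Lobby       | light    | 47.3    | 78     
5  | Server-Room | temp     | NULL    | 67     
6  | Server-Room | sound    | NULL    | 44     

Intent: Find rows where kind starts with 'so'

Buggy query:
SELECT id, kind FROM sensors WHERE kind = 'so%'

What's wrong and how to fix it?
Bug: Wildcards only work with LIKE; '=' treats '%' as a literal character

Fix: Replace '=' with LIKE so 'so%' is treated as a pattern

Corrected query:
SELECT id, kind FROM sensors WHERE kind LIKE 'so%'

Result:
id | kind 
---+------
2  | sound
3  | sound
6  | sound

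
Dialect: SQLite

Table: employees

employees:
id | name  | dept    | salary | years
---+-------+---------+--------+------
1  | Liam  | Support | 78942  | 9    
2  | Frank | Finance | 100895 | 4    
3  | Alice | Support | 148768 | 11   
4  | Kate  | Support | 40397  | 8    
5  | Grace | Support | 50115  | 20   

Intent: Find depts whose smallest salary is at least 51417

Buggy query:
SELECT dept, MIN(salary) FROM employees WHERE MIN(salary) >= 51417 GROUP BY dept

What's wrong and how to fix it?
Bug: MIN() in WHERE is a misuse of aggregate

Fix: Replace WHERE with HAVING after the GROUP BY

Corrected query:
SELECT dept, MIN(salary) FROM employees GROUP BY dept HAVING MIN(salary) >= 51417

Result:
dept    | MIN(salary)
--------+------------
Finance | 100895     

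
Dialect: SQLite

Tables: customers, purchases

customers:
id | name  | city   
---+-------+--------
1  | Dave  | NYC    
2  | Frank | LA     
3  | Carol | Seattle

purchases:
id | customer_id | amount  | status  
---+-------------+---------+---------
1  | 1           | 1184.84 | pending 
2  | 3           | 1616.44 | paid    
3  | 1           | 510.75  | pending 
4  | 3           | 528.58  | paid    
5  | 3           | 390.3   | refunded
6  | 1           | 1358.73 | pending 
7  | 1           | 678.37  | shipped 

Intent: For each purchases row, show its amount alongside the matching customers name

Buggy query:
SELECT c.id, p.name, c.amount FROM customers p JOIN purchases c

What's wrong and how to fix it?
Bug: JOIN with no ON clause produces a cartesian product; every purchases row pairs with every customers row

Fix: Add ON c.customer_id = p.id to the JOIN

Corrected query:
SELECT c.id, p.name, c.amount FROM customers p JOIN purchases c ON c.customer_id = p.id

Result:
id | name  | amount 
---+-------+--------
1  | Dave  | 1184.84
2  | Carol | 1616.44
3  | Dave  | 510.75 
4  | Carol | 528.58 
5  | Carol | 390.3  
6  | Dave  | 1358.73
7  | Dave  | 678.37 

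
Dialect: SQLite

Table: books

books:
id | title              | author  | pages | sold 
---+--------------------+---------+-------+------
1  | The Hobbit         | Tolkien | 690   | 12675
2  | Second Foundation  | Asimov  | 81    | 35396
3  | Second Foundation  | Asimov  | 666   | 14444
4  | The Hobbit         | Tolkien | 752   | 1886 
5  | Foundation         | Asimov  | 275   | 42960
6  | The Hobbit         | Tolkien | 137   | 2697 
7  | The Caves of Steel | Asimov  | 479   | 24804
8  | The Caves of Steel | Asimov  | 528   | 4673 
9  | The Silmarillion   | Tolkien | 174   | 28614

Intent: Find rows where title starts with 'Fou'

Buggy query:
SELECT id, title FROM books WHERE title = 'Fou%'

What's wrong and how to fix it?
Bug: Wildcards only work with LIKE; '=' treats '%' as a literal character

Fix: Replace '=' with LIKE so 'Fou%' is treated as a pattern

Corrected query:
SELECT id, title FROM books WHERE title LIKE 'Fou%'

Result:
id | title     
---+-----------
5  | Foundation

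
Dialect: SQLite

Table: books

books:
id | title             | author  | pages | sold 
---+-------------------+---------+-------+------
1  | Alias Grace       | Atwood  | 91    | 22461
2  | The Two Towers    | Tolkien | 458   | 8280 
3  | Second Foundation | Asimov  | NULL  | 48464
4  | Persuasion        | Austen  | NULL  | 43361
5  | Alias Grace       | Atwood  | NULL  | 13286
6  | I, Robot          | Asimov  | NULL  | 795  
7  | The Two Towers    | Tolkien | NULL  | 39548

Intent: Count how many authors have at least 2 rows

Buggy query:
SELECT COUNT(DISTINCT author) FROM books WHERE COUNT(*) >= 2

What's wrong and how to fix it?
Bug: WHERE filters individual rows, not groups, so a group-level COUNT is invalid there

Fix: Group first with HAVING COUNT(*) >= 2, then COUNT the resulting groups

Corrected query:
SELECT COUNT(*) FROM (SELECT author FROM books GROUP BY author HAVING COUNT(*) >= 2)

Result:
COUNT(*)
--------
3       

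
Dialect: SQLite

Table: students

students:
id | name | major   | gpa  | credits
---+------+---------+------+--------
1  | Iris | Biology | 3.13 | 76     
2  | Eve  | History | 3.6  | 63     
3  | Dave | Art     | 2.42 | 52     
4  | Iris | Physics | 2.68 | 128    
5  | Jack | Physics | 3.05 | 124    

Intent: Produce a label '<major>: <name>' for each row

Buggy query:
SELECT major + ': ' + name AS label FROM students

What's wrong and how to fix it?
Bug: SQLite uses || for string concatenation; + coerces text to numbers (yielding 0)

Fix: Use the || operator for string concatenation

Corrected query:
SELECT major || ': ' || name AS label FROM students

Result:
label        
-------------
Biology: Iris
History: Eve 
Art: Dave    
Physics: Iris
Physics: Jack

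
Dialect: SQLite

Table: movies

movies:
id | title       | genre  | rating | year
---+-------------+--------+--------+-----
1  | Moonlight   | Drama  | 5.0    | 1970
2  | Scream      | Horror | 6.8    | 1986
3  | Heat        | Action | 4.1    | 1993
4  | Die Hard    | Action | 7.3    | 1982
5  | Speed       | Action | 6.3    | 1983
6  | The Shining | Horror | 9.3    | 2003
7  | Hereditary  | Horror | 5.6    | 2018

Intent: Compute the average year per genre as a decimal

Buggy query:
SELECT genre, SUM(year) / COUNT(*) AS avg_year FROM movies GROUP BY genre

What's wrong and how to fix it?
Bug: Both operands are integers, so '/' performs integer division and truncates

Fix: Multiply by 1.0 (or CAST to REAL) to force floating-point division

Corrected query:
SELECT genre, SUM(year) * 1.0 / COUNT(*) AS avg_year FROM movies GROUP BY genre

Result:
genre  | avg_year   
-------+------------
Action | 1986       
Drama  | 1970       
Horror | 2002.333333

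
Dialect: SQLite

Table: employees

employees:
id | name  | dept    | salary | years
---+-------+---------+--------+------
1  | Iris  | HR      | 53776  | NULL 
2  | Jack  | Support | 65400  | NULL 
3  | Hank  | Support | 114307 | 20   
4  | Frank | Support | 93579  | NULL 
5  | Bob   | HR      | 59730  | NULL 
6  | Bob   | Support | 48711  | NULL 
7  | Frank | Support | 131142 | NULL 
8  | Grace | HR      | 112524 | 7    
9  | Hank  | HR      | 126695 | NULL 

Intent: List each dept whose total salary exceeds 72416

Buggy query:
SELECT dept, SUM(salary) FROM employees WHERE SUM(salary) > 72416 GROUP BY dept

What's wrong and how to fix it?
Bug: SUM(salary) is an aggregate, but WHERE filters rows before aggregation

Fix: Move the aggregate condition to a HAVING clause

Corrected query:
SELECT dept, SUM(salary) FROM employees GROUP BY dept HAVING SUM(salary) > 72416

Result:
dept    | SUM(salary)
--------+------------
HR      | 352725     
Support | 453139     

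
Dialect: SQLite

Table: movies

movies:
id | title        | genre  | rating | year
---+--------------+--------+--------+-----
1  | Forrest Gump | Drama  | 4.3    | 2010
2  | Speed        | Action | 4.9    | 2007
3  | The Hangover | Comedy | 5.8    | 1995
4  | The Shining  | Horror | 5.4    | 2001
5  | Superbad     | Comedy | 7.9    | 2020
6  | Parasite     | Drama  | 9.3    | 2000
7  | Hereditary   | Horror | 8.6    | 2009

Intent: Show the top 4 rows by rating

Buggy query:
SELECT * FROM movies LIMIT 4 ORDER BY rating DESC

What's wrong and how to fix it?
Bug: LIMIT must come after ORDER BY

Fix: Sort with ORDER BY, then apply LIMIT

Corrected query:
SELECT * FROM movies ORDER BY rating DESC LIMIT 4

Result:
id | title        | genre  | rating | year
---+--------------+--------+--------+-----
6  | Parasite     | Drama  | 9.3    | 2000
7  | Hereditary   | Horror | 8.6    | 2009
5  | Superbad     | Comedy | 7.9    | 2020
3  | The Hangover | Comedy | 5.8    | 1995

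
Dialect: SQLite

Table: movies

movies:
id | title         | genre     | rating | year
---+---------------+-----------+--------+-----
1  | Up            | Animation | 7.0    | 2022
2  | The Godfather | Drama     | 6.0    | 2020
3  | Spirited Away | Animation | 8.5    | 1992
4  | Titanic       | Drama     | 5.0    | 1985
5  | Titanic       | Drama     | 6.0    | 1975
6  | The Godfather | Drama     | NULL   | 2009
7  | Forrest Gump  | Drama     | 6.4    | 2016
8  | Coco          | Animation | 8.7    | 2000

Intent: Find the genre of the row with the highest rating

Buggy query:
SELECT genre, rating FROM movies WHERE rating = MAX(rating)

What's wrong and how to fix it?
Bug: MAX(rating) is an aggregate and cannot be used directly in WHERE

Fix: Use a subquery: WHERE rating = (SELECT MAX(rating) FROM movies)

Corrected query:
SELECT genre, rating FROM movies WHERE rating = (SELECT MAX(rating) FROM movies)

Result:
genre     | rating
----------+-------
Animation | 8.7   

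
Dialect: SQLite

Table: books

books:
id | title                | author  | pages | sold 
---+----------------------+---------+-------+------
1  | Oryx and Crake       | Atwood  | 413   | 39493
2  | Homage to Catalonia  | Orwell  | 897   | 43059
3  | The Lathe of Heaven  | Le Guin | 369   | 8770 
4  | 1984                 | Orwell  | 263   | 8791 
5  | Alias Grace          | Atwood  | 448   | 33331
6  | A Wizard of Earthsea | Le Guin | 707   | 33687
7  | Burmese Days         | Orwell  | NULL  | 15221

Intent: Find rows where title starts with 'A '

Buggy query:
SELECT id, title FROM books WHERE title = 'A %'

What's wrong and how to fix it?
Bug: '=' compares the literal string including the % character; pattern matching needs LIKE

Fix: Replace '=' with LIKE so 'A %' is treated as a pattern

Corrected query:
SELECT id, title FROM books WHERE title LIKE 'A %'

Result:
id | title               
---+---------------------
6  | A Wizard of Earthsea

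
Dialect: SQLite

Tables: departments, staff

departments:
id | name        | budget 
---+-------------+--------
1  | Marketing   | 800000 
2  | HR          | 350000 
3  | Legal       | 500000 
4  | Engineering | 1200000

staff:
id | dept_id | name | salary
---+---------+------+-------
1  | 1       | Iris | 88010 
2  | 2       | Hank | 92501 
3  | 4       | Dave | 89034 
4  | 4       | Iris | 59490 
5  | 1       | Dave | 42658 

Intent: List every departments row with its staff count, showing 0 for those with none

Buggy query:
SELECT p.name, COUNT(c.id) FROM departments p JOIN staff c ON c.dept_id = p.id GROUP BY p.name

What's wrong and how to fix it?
Bug: An inner join excludes parents with zero children

Fix: Switch to LEFT JOIN to retain unmatched parent rows

Corrected query:
SELECT p.name, COUNT(c.id) FROM departments p LEFT JOIN staff c ON c.dept_id = p.id GROUP BY p.name

Result:
name        | COUNT(c.id)
------------+------------
Engineering | 2          
HR          | 1          
Legal       | 0          
Marketing   | 2          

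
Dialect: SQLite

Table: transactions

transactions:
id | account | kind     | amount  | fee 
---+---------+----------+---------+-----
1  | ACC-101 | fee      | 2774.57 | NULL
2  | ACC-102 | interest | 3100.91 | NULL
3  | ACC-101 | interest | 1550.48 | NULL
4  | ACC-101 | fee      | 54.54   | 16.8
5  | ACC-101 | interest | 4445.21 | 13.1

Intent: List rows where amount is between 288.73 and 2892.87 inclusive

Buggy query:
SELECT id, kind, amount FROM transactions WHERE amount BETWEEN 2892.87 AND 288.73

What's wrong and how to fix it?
Bug: The bounds are reversed; BETWEEN a AND b requires a <= b to match anything

Fix: Swap the bounds so the smaller value comes first

Corrected query:
SELECT id, kind, amount FROM transactions WHERE amount BETWEEN 288.73 AND 2892.87

Result:
id | kind     | amount 
---+----------+--------
1  | fee      | 2774.57
3  | interest | 1550.48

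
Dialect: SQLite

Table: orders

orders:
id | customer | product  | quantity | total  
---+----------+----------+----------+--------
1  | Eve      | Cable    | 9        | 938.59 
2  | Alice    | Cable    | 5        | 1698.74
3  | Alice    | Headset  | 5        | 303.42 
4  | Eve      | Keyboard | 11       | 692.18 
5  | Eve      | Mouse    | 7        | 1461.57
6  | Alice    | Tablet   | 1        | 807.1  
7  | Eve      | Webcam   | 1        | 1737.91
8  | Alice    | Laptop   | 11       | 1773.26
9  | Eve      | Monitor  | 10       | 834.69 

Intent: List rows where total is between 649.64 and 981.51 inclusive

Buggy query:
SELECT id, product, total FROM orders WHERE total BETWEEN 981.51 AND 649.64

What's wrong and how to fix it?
Bug: The bounds are reversed; BETWEEN a AND b requires a <= b to match anything

Fix: Write BETWEEN 649.64 AND 981.51

Corrected query:
SELECT id, product, total FROM orders WHERE total BETWEEN 649.64 AND 981.51

Result:
id | product  | total 
---+----------+-------
1  | Cable    | 938.59
4  | Keyboard | 692.18
6  | Tablet   | 807.1 
9  | Monitor  | 834.69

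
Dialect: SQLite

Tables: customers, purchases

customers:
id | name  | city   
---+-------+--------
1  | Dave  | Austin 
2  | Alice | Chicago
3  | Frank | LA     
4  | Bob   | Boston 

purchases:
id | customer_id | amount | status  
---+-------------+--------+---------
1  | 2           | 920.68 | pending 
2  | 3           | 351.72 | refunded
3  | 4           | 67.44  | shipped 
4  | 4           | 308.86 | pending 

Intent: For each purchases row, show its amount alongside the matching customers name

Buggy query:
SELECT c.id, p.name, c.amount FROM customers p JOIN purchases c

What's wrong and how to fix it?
Bug: Missing join condition: each purchases row is matched to all customers rows instead of just its own

Fix: Add ON c.customer_id = p.id to the JOIN

Corrected query:
SELECT c.id, p.name, c.amount FROM customers p JOIN purchases c ON c.customer_id = p.id

Result:
id | name  | amount
---+-------+-------
1  | Alice | 920.68
2  | Frank | 351.72
3  | Bob   | 67.44 
4  | Bob   | 308.86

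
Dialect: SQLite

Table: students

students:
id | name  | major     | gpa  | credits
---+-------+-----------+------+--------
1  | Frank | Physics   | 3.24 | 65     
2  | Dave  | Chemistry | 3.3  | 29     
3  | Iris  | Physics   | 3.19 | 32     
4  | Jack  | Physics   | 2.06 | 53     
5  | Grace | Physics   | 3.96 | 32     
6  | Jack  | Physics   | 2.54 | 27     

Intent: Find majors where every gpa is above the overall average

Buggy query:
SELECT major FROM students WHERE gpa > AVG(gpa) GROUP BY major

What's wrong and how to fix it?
Bug: WHERE evaluates per row before aggregation, so AVG() is unavailable

Fix: Use a subquery for AVG and a HAVING MIN(...) filter so the condition holds for every row in the group

Corrected query:
SELECT major FROM students GROUP BY major HAVING MIN(gpa) > (SELECT AVG(gpa) FROM students)

Result:
major    
---------
Chemistry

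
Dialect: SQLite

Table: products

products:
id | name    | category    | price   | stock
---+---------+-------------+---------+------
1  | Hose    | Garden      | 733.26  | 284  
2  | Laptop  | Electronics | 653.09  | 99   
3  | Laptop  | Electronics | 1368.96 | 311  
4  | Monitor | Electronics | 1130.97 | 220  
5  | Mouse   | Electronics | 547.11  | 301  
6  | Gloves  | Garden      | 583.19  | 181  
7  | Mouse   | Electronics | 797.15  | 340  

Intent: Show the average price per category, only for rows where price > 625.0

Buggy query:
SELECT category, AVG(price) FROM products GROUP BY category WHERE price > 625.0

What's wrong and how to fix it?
Bug: WHERE cannot follow GROUP BY

Fix: Place WHERE between FROM and GROUP BY

Corrected query:
SELECT category, AVG(price) FROM products WHERE price > 625.0 GROUP BY category

Result:
category    | AVG(price)
------------+-----------
Electronics | 987.5425  
Garden      | 733.26    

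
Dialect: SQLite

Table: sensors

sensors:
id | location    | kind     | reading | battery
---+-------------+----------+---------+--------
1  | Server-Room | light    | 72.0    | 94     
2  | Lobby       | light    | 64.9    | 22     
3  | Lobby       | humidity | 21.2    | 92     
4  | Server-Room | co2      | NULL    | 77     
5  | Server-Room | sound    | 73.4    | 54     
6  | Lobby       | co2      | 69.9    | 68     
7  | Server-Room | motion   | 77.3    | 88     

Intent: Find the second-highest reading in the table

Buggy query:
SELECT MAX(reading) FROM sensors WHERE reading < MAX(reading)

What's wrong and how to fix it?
Bug: The inner MAX is an aggregate inside WHERE, which is not allowed

Fix: Put the inner MAX in a scalar subquery

Corrected query:
SELECT MAX(reading) FROM sensors WHERE reading < (SELECT MAX(reading) FROM sensors)

Result:
MAX(reading)
------------
73.4        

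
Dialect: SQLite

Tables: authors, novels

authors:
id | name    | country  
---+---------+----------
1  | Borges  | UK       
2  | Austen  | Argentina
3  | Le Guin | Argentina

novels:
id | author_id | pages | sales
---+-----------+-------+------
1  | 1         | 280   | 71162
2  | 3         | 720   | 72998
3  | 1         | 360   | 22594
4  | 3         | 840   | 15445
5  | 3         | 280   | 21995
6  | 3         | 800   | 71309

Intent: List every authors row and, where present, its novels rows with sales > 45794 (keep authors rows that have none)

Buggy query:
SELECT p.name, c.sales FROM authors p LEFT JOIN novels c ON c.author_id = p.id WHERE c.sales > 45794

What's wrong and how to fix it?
Bug: A WHERE condition on the right-hand table after LEFT JOIN drops unmatched parents

Fix: Move the right-table condition into the ON clause so unmatched parents are kept

Corrected query:
SELECT p.name, c.sales FROM authors p LEFT JOIN novels c ON c.author_id = p.id AND c.sales > 45794

Result:
name    | sales
--------+------
Borges  | 71162
Austen  | NULL 
Le Guin | 71309
Le Guin | 72998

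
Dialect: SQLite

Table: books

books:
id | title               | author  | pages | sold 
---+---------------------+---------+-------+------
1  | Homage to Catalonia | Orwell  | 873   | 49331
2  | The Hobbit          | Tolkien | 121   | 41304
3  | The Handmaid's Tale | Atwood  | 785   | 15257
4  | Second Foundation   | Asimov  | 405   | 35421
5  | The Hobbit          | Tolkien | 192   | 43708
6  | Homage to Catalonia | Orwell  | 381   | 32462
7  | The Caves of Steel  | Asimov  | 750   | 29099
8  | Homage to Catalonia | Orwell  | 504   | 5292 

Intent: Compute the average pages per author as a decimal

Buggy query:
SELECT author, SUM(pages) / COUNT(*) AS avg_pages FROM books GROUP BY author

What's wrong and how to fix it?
Bug: SUM(pages) and COUNT(*) are both integers; the division truncates the fractional part

Fix: Cast one side to REAL so the division keeps the fractional part

Corrected query:
SELECT author, SUM(pages) * 1.0 / COUNT(*) AS avg_pages FROM books GROUP BY author

Result:
author  | avg_pages
--------+----------
Asimov  | 577.5    
Atwood  | 785      
Orwell  | 586      
Tolkien | 156.5    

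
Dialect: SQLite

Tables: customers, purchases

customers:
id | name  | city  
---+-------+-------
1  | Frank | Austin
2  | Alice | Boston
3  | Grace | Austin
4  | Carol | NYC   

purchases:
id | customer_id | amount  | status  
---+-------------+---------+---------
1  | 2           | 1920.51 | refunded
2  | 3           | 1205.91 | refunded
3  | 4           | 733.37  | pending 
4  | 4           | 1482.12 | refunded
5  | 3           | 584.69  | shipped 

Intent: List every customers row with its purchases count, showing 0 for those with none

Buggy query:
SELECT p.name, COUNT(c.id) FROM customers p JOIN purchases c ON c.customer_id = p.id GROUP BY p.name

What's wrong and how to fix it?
Bug: An inner join excludes parents with zero children

Fix: Use LEFT JOIN so parents without children still appear (COUNT(c.id) gives 0)

Corrected query:
SELECT p.name, COUNT(c.id) FROM customers p LEFT JOIN purchases c ON c.customer_id = p.id GROUP BY p.name

Result:
name  | COUNT(c.id)
------+------------
Alice | 1          
Carol | 2          
Frank | 0          
Grace | 2          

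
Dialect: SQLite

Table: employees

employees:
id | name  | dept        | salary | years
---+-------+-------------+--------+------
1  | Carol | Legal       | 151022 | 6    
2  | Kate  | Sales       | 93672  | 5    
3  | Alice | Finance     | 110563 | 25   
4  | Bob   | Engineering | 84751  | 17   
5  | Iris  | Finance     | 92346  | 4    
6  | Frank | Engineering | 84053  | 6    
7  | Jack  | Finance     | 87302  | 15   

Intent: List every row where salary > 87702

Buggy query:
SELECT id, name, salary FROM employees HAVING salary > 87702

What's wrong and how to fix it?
Bug: This is a non-aggregate query (no GROUP BY, no aggregates), so in SQLite the HAVING clause is invalid here; a row-level condition belongs in WHERE

Fix: Use WHERE for row-level filtering

Corrected query:
SELECT id, name, salary FROM employees WHERE salary > 87702

Result:
id | name  | salary
---+-------+-------
1  | Carol | 151022
2  | Kate  | 93672 
3  | Alice | 110563
5  | Iris  | 92346 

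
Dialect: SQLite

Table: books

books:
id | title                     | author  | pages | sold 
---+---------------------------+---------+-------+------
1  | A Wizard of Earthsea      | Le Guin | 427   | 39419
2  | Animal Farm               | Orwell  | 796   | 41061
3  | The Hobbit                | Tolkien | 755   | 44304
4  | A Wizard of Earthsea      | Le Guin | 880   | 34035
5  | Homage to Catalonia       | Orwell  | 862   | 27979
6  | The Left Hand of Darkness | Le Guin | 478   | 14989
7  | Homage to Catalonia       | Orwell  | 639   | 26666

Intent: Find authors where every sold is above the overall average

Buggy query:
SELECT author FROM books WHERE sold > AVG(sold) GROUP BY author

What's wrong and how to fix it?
Bug: WHERE evaluates per row before aggregation, so AVG() is unavailable

Fix: Compute the overall average in a scalar subquery and compare each group's MIN against it in HAVING

Corrected query:
SELECT author FROM books GROUP BY author HAVING MIN(sold) > (SELECT AVG(sold) FROM books)

Result:
author 
-------
Tolkien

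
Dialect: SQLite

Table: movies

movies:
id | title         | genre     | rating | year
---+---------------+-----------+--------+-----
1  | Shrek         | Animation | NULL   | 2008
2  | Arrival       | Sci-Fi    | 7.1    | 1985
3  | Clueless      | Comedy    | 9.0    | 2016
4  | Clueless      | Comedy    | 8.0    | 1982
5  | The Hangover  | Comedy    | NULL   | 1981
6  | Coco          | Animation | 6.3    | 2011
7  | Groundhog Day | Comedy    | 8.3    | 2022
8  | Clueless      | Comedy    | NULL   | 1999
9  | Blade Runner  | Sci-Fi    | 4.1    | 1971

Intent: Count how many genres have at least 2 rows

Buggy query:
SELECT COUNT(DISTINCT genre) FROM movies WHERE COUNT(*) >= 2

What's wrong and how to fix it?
Bug: COUNT(*) cannot appear in WHERE; the per-group count doesn't exist yet

Fix: Group first with HAVING COUNT(*) >= 2, then COUNT the resulting groups

Corrected query:
SELECT COUNT(*) FROM (SELECT genre FROM movies GROUP BY genre HAVING COUNT(*) >= 2)

Result:
COUNT(*)
--------
3       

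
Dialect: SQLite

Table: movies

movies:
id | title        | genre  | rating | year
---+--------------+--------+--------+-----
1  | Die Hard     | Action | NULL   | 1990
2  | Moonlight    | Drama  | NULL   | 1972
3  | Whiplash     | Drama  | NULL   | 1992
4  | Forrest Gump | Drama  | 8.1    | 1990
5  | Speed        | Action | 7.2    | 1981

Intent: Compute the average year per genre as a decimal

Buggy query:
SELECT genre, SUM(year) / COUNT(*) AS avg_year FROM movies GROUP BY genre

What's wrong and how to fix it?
Bug: SUM(year) and COUNT(*) are both integers; the division truncates the fractional part

Fix: Multiply by 1.0 (or CAST to REAL) to force floating-point division

Corrected query:
SELECT genre, SUM(year) * 1.0 / COUNT(*) AS avg_year FROM movies GROUP BY genre

Result:
genre  | avg_year   
-------+------------
Action | 1985.5     
Drama  | 1984.666667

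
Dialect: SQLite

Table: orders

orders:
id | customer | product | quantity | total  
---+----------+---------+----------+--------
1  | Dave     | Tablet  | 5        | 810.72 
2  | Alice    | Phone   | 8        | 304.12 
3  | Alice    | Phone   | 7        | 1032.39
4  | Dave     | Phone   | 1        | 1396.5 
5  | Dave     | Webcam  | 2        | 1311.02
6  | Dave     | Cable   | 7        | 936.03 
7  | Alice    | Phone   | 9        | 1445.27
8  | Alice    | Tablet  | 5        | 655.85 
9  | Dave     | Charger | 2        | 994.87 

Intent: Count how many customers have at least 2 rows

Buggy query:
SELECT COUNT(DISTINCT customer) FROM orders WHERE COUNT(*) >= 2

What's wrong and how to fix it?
Bug: COUNT(*) cannot appear in WHERE; the per-group count doesn't exist yet

Fix: Use a subquery that GROUPs and filters with HAVING, then count its rows

Corrected query:
SELECT COUNT(*) FROM (SELECT customer FROM orders GROUP BY customer HAVING COUNT(*) >= 2)

Result:
COUNT(*)
--------
2       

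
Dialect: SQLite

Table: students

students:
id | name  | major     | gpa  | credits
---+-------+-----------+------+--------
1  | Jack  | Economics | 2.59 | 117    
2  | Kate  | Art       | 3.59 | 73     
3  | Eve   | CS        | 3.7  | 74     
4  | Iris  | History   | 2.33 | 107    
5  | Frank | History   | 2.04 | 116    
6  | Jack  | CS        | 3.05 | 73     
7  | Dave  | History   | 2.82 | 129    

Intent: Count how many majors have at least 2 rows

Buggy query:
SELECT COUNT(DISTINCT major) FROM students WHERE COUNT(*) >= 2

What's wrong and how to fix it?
Bug: COUNT(*) cannot appear in WHERE; the per-group count doesn't exist yet

Fix: Use a subquery that GROUPs and filters with HAVING, then count its rows

Corrected query:
SELECT COUNT(*) FROM (SELECT major FROM students GROUP BY major HAVING COUNT(*) >= 2)

Result:
COUNT(*)
--------
2       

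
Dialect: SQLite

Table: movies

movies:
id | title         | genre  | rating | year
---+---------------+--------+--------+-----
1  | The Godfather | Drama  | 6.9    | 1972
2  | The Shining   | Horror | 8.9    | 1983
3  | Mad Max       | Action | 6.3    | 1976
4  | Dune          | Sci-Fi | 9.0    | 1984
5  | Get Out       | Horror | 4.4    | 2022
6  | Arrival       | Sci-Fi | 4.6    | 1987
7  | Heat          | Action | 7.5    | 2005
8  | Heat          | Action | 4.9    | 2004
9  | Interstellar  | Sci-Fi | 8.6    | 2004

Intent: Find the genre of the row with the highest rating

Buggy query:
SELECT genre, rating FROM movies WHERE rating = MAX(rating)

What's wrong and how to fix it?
Bug: MAX(rating) is an aggregate and cannot be used directly in WHERE

Fix: Use a subquery: WHERE rating = (SELECT MAX(rating) FROM movies)

Corrected query:
SELECT genre, rating FROM movies WHERE rating = (SELECT MAX(rating) FROM movies)

Result:
genre  | rating
-------+-------
Sci-Fi | 9     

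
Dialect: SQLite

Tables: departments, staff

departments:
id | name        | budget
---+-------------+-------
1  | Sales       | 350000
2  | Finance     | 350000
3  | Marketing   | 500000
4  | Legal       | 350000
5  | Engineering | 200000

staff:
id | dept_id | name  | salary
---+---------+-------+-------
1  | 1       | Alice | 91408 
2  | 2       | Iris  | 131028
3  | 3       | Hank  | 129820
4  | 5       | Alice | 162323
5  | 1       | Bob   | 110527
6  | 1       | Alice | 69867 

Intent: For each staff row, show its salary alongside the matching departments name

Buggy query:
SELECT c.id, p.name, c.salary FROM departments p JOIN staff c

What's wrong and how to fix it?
Bug: Missing join condition: each staff row is matched to all departments rows instead of just its own

Fix: Specify the join condition linking the foreign key to the parent id

Corrected query:
SELECT c.id, p.name, c.salary FROM departments p JOIN staff c ON c.dept_id = p.id

Result:
id | name        | salary
---+-------------+-------
1  | Sales       | 91408 
2  | Finance     | 131028
3  | Marketing   | 129820
4  | Engineering | 162323
5  | Sales       | 110527
6  | Sales       | 69867 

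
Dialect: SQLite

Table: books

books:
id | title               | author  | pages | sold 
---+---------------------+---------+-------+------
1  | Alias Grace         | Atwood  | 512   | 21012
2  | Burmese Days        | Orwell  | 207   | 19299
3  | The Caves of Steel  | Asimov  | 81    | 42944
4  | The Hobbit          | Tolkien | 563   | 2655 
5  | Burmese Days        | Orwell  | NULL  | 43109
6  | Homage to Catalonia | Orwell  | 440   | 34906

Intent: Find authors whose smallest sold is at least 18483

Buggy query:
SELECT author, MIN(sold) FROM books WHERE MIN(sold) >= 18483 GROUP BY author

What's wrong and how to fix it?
Bug: MIN() in WHERE is a misuse of aggregate

Fix: Replace WHERE with HAVING after the GROUP BY

Corrected query:
SELECT author, MIN(sold) FROM books GROUP BY author HAVING MIN(sold) >= 18483

Result:
author | MIN(sold)
-------+----------
Asimov | 42944    
Atwood | 21012    
Orwell | 19299    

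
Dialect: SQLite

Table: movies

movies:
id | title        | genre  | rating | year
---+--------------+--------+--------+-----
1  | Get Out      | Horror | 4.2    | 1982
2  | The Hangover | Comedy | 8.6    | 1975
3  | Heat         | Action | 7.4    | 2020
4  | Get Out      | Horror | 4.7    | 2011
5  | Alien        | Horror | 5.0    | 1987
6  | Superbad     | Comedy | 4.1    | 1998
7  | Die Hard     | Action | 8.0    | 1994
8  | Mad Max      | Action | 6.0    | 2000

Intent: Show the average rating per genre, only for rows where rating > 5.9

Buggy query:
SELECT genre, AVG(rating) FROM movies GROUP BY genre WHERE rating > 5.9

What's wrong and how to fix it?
Bug: WHERE cannot follow GROUP BY

Fix: Place WHERE between FROM and GROUP BY

Corrected query:
SELECT genre, AVG(rating) FROM movies WHERE rating > 5.9 GROUP BY genre

Result:
genre  | AVG(rating)
-------+------------
Action | 7.133333   
Comedy | 8.6        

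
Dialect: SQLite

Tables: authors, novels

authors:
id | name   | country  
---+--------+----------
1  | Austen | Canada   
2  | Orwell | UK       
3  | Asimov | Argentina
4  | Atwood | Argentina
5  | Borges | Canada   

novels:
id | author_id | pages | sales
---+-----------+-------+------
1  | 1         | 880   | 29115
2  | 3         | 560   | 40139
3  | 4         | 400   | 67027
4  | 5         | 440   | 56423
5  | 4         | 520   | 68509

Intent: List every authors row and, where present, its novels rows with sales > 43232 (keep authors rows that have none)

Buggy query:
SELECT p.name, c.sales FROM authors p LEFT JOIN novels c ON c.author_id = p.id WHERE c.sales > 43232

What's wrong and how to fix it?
Bug: A WHERE condition on the right-hand table after LEFT JOIN drops unmatched parents

Fix: Move the right-table condition into the ON clause so unmatched parents are kept

Corrected query:
SELECT p.name, c.sales FROM authors p LEFT JOIN novels c ON c.author_id = p.id AND c.sales > 43232

Result:
name   | sales
-------+------
Austen | NULL 
Orwell | NULL 
Asimov | NULL 
Atwood | 67027
Atwood | 68509
Borges | 56423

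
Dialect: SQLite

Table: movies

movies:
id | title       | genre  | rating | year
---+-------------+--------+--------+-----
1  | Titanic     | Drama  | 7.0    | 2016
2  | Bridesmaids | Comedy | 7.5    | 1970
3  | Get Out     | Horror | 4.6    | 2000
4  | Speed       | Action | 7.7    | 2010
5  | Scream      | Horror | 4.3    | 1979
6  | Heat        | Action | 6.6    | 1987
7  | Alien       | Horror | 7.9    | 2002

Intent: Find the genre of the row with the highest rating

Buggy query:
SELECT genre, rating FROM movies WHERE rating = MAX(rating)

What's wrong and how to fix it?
Bug: WHERE is evaluated per row; an aggregate over the whole table isn't defined there

Fix: Use a subquery: WHERE rating = (SELECT MAX(rating) FROM movies)

Corrected query:
SELECT genre, rating FROM movies WHERE rating = (SELECT MAX(rating) FROM movies)

Result:
genre  | rating
-------+-------
Horror | 7.9   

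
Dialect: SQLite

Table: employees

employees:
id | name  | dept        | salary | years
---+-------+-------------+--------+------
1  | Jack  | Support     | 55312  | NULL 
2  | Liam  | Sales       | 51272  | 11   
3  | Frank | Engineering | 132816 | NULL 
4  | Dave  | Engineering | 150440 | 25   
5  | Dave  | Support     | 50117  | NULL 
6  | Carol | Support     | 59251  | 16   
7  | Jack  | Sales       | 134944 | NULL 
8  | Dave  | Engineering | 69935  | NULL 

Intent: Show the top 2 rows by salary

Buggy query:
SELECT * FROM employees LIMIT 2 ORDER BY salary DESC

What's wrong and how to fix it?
Bug: LIMIT must come after ORDER BY

Fix: Sort with ORDER BY, then apply LIMIT

Corrected query:
SELECT * FROM employees ORDER BY salary DESC LIMIT 2

Result:
id | name | dept        | salary | years
---+------+-------------+--------+------
4  | Dave | Engineering | 150440 | 25   
7  | Jack | Sales       | 134944 | NULL 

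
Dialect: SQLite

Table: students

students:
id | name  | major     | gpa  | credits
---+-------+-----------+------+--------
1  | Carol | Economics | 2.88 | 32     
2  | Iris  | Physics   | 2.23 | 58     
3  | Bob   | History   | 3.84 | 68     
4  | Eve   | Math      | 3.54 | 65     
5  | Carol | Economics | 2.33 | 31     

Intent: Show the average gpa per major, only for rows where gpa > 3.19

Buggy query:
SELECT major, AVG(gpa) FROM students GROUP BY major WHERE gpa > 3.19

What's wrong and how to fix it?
Bug: WHERE cannot follow GROUP BY

Fix: Place WHERE between FROM and GROUP BY

Corrected query:
SELECT major, AVG(gpa) FROM students WHERE gpa > 3.19 GROUP BY major

Result:
major   | AVG(gpa)
--------+---------
History | 3.84    
Math    | 3.54    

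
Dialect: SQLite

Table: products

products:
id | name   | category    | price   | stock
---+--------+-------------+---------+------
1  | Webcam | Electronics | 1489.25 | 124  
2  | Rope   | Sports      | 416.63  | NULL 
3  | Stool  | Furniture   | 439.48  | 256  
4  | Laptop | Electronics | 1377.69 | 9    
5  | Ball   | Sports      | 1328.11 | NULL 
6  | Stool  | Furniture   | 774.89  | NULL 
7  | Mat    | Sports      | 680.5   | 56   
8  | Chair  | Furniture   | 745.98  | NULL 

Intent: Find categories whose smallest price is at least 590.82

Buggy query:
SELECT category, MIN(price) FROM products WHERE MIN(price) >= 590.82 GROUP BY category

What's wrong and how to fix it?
Bug: Aggregates like MIN are computed per group after WHERE runs

Fix: Use HAVING for the per-group MIN condition

Corrected query:
SELECT category, MIN(price) FROM products GROUP BY category HAVING MIN(price) >= 590.82

Result:
category    | MIN(price)
------------+-----------
Electronics | 1377.69   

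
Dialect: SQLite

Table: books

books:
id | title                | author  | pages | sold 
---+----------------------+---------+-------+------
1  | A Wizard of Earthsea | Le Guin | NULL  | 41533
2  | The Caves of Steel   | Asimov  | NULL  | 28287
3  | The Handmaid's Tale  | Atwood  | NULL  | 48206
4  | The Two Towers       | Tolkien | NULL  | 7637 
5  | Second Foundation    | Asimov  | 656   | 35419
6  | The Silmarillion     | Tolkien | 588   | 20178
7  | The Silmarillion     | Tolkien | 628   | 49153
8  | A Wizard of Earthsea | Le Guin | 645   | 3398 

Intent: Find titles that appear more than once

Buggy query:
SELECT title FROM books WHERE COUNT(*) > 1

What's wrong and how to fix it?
Bug: COUNT(*) is an aggregate and cannot be used in WHERE

Fix: GROUP BY title, then filter groups with HAVING COUNT(*) > 1

Corrected query:
SELECT title FROM books GROUP BY title HAVING COUNT(*) > 1

Result:
title               
--------------------
A Wizard of Earthsea
The Silmarillion    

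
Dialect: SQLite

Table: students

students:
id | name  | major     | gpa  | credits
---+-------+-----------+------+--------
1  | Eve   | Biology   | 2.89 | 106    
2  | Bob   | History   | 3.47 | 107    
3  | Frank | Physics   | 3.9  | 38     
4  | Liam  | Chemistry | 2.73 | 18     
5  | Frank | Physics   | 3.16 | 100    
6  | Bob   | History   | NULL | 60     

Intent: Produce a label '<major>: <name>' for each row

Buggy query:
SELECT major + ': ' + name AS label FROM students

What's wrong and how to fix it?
Bug: '+' is numeric addition; on text columns SQLite converts them to 0 instead of concatenating

Fix: Replace + with || to concatenate text

Corrected query:
SELECT major || ': ' || name AS label FROM students

Result:
label          
---------------
Biology: Eve   
History: Bob   
Physics: Frank 
Chemistry: Liam
Physics: Frank 
History: Bob   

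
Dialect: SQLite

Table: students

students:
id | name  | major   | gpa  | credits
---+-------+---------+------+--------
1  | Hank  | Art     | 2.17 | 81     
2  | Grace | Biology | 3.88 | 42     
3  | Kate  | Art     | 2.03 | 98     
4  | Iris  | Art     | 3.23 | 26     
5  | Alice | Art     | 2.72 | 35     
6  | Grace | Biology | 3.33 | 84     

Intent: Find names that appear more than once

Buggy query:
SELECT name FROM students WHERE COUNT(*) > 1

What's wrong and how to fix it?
Bug: COUNT(*) is an aggregate and cannot be used in WHERE

Fix: Group first, then use HAVING for the count condition

Corrected query:
SELECT name FROM students GROUP BY name HAVING COUNT(*) > 1

Result:
name 
-----
Grace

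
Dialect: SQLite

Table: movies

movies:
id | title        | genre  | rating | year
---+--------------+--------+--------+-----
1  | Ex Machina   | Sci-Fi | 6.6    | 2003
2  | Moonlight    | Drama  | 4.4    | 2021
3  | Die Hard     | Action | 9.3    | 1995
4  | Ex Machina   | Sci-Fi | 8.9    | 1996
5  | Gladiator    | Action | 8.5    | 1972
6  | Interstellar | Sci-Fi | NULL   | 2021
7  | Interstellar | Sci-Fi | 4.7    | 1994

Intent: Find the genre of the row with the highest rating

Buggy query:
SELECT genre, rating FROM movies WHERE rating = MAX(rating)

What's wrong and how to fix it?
Bug: MAX(rating) is an aggregate and cannot be used directly in WHERE

Fix: Use a subquery: WHERE rating = (SELECT MAX(rating) FROM movies)

Corrected query:
SELECT genre, rating FROM movies WHERE rating = (SELECT MAX(rating) FROM movies)

Result:
genre  | rating
-------+-------
Action | 9.3   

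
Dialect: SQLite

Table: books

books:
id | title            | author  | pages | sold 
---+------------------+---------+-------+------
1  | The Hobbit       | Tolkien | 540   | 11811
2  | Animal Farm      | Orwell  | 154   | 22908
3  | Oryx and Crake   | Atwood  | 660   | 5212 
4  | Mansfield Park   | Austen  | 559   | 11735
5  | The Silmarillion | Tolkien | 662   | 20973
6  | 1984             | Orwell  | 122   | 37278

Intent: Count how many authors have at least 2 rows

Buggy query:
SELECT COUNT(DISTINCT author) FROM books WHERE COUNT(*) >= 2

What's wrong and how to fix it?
Bug: WHERE filters individual rows, not groups, so a group-level COUNT is invalid there

Fix: Group first with HAVING COUNT(*) >= 2, then COUNT the resulting groups

Corrected query:
SELECT COUNT(*) FROM (SELECT author FROM books GROUP BY author HAVING COUNT(*) >= 2)

Result:
COUNT(*)
--------
2       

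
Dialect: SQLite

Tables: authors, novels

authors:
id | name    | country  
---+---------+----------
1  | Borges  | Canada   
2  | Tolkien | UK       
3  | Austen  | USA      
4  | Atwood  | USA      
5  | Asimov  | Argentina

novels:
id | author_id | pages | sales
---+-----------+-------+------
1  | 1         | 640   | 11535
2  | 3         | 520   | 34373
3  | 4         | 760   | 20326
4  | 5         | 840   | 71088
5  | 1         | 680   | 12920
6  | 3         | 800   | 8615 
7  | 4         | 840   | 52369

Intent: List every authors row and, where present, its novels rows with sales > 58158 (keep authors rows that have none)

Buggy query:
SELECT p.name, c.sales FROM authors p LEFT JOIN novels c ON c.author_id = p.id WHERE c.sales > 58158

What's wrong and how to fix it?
Bug: A WHERE condition on the right-hand table after LEFT JOIN drops unmatched parents

Fix: Put 'c.sales > 58158' in the JOIN's ON clause instead of WHERE

Corrected query:
SELECT p.name, c.sales FROM authors p LEFT JOIN novels c ON c.author_id = p.id AND c.sales > 58158

Result:
name    | sales
--------+------
Borges  | NULL 
Tolkien | NULL 
Austen  | NULL 
Atwood  | NULL 
Asimov  | 71088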